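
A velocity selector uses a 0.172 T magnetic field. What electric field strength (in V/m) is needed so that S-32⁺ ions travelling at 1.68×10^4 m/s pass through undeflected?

qE = qvB ⇒ E = vB = (1.68×10^4)(0.172) = 2890 V/m.

E ≈ 2890 V/m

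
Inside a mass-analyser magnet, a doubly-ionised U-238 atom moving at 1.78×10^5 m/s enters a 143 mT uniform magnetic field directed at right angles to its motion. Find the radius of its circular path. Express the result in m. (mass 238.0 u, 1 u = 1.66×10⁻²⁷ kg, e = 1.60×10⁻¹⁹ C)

r ≈ 1.54 m

The magnetic force provides the centripetal force: qvB = mv²/r, so r = mv/(qB).
r = (3.95×10^-25 kg)(1.78×10^5 m/s) / [(2×1.60×10^-19 C)(0.143 T)] = 1.54 m.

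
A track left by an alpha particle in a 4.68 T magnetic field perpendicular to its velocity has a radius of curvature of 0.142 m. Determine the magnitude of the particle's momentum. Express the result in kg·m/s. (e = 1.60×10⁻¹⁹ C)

p ≈ 2.13×10^-19 kg·m/s

Since qvB = mv²/r, the momentum p = mv = qBr.
p = (2×1.60×10^-19)(4.68)(0.142) = 2.13×10^-19 kg·m/s.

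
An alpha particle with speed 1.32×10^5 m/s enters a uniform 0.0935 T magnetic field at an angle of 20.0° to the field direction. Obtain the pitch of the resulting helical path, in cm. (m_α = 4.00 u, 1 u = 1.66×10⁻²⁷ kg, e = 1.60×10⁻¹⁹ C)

The velocity component along B is v∥ = v cos20.0° = 1.24×10^5 m/s.
The cyclotron period T = 2πm/(qB) = 1.39×10^-6 s is set by m, q, B alone.
Pitch = v∥·T = (1.24×10^5)(1.39×10^-6) = 0.173 m.

pitch ≈ 17.3 cm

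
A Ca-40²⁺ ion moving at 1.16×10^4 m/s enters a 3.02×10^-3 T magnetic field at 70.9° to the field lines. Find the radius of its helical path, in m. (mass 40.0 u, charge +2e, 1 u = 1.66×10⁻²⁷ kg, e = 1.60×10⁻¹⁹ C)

Only the perpendicular component v⊥ = v sin70.9° = 1.10×10^4 m/s is bent by the field.
r = m v⊥ /(qB) = (6.64×10^-26)(1.10×10^4) / [(2×1.60×10^-19)(3.02×10^-3)] = 0.753 m.

r ≈ 0.753 m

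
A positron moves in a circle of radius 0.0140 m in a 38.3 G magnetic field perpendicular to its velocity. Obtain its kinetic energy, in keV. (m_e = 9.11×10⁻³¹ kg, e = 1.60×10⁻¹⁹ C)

K ≈ 0.252 keV

v = qBr/m = (1×1.60×10^-19)(3.83×10^-3)(0.0140) / (9.11×10^-31) = 9.42×10^6 m/s.
K = ½mv² = 0.5·(9.11×10^-31)·(9.42×10^6)² = 4.04×10^-17 J = 0.252 keV.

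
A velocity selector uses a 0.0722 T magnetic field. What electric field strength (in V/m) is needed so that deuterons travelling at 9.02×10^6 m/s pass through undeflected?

qE = qvB ⇒ E = vB = (9.02×10^6)(0.0722) = 6.51×10^5 V/m.

E ≈ 6.51×10^5 V/m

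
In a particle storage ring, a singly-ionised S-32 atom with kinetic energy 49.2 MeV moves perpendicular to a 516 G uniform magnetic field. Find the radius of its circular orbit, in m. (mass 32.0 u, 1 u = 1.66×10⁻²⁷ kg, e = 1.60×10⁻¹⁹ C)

r ≈ 111 m

Convert the energy: K = 49.2 MeV = 7.87×10^-12 J.
v = √(2K/m) = √(2·7.87×10^-12/5.31×10^-26) = 1.72×10^7 m/s.
r = mv/(qB) = (5.31×10^-26)(1.72×10^7) / [(1×1.60×10^-19)(0.0516)] = 111 m.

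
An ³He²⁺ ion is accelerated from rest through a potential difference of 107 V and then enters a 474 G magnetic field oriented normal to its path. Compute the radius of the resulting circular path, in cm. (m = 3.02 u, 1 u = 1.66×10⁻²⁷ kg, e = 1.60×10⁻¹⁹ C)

The kinetic energy gained is K = qV = (2×1.60×10^-19)(107) = 3.42×10^-17 J.
v = √(2K/m) = 1.17×10^5 m/s.
r = mv/(qB) = (5.01×10^-27)(1.17×10^5) / [(2×1.60×10^-19)(0.0474)] = 0.0386 m.

r ≈ 3.86 cm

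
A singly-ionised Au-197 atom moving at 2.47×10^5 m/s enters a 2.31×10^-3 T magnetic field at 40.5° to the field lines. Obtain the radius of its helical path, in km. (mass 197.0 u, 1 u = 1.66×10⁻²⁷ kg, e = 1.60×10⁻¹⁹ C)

Only the perpendicular component v⊥ = v sin40.5° = 1.60×10^5 m/s is bent by the field.
r = m v⊥ /(qB) = (3.27×10^-25)(1.60×10^5) / [(1×1.60×10^-19)(2.31×10^-3)] = 142 m.

r ≈ 0.142 km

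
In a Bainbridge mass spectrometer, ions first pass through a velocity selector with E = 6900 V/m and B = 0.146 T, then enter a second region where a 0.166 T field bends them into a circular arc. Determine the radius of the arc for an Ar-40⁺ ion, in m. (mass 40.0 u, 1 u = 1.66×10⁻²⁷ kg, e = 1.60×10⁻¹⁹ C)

r ≈ 0.118 m

The selector passes v = E/B = 6900/0.146 = 4.73×10^4 m/s.
In the deflection region, r = mv/(qB₂) = (6.64×10^-26)(4.73×10^4) / [(1×1.60×10^-19)(0.166)] = 0.118 m.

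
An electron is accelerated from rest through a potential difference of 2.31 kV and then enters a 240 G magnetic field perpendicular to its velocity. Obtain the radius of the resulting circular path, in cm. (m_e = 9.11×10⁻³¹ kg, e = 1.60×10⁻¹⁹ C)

The kinetic energy gained is K = qV = (1×1.60×10^-19)(2310) = 3.70×10^-16 J.
v = √(2K/m) = 2.85×10^7 m/s.
r = mv/(qB) = (9.11×10^-31)(2.85×10^7) / [(1×1.60×10^-19)(0.0240)] = 6.76×10^-3 m.

r ≈ 0.676 cm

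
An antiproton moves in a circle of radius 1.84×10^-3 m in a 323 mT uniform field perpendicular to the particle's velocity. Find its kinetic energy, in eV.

K ≈ 16.9 eV

v = qBr/m = (1×1.60×10^-19)(0.323)(1.84×10^-3) / (1.67×10^-27) = 5.69×10^4 m/s.
K = ½mv² = 0.5·(1.67×10^-27)·(5.69×10^4)² = 2.71×10^-18 J = 16.9 eV.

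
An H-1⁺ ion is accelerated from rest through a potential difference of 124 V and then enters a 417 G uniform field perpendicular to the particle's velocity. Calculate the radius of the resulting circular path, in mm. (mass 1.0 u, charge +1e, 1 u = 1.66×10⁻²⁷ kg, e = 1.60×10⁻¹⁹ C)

r ≈ 38.5 mm

The kinetic energy gained is K = qV = (1×1.60×10^-19)(124) = 1.98×10^-17 J.
v = √(2K/m) = 1.55×10^5 m/s.
r = mv/(qB) = (1.66×10^-27)(1.55×10^5) / [(1×1.60×10^-19)(0.0417)] = 0.0385 m.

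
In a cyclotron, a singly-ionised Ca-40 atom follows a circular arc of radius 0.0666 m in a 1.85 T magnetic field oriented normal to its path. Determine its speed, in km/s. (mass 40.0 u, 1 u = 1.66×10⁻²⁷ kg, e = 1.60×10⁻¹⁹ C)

v ≈ 297 km/s

From qvB = mv²/r, v = qBr/m.
v = (1×1.60×10^-19)(1.85)(0.0666) / (6.64×10^-26) = 2.97×10^5 m/s.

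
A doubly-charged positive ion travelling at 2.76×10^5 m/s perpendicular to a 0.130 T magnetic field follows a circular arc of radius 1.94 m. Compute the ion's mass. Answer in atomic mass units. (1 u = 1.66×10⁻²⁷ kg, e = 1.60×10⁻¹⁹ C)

m ≈ 176 u

qvB = mv²/r ⇒ m = qBr/v.
m = (2×1.60×10^-19)(0.130)(1.94) / (2.76×10^5) = 2.92×10^-25 kg = 176 u.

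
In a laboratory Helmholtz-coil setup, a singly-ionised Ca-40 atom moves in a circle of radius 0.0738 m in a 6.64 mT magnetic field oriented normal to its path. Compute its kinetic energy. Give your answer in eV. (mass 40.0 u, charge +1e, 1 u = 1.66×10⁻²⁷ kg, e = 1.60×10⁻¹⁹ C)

K ≈ 0.289 eV

v = qBr/m = (1×1.60×10^-19)(6.64×10^-3)(0.0738) / (6.64×10^-26) = 1180 m/s.
K = ½mv² = 0.5·(6.64×10^-26)·(1180)² = 4.63×10^-20 J = 0.289 eV.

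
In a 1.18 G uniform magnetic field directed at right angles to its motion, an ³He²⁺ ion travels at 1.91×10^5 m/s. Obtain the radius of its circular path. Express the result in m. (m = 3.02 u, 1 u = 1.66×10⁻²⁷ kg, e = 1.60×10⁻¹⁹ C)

The magnetic force provides the centripetal force: qvB = mv²/r, so r = mv/(qB).
r = (5.01×10^-27 kg)(1.91×10^5 m/s) / [(2×1.60×10^-19 C)(1.18×10^-4 T)] = 25.4 m.

r ≈ 25.4 m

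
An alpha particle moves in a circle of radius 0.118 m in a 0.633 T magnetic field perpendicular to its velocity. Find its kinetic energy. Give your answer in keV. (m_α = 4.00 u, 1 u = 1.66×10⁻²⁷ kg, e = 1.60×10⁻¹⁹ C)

v = qBr/m = (2×1.60×10^-19)(0.633)(0.118) / (6.64×10^-27) = 3.60×10^6 m/s.
K = ½mv² = 0.5·(6.64×10^-27)·(3.60×10^6)² = 4.30×10^-14 J = 269 keV.

K ≈ 269 keV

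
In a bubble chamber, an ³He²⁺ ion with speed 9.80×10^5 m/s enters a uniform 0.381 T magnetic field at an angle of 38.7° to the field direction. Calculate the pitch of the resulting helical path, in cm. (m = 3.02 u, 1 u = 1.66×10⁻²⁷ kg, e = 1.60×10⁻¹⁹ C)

The velocity component along B is v∥ = v cos38.7° = 7.65×10^5 m/s.
The cyclotron period T = 2πm/(qB) = 2.58×10^-7 s is set by m, q, B alone.
Pitch = v∥·T = (7.65×10^5)(2.58×10^-7) = 0.198 m.

pitch ≈ 19.8 cm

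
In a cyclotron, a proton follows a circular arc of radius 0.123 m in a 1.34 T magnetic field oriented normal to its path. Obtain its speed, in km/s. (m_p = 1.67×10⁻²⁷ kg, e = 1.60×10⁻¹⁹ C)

From qvB = mv²/r, v = qBr/m.
v = (1×1.60×10^-19)(1.34)(0.123) / (1.67×10^-27) = 1.58×10^7 m/s.

v ≈ 15800 km/s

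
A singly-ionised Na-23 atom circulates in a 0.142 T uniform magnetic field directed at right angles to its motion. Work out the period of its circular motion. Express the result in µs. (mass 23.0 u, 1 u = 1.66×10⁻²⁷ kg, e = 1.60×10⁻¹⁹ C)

T ≈ 10.6 µs

The cyclotron period is independent of speed: T = 2πm/(qB).
T = 2π(3.82×10^-26) / [(1×1.60×10^-19)(0.142)] = 1.06×10^-5 s.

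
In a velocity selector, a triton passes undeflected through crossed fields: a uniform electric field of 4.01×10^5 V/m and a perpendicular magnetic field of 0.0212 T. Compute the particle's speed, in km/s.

For zero net force, qE = qvB, so v = E/B.
v = (4.01×10^5) / (0.0212) = 1.89×10^7 m/s.

v ≈ 18900 km/s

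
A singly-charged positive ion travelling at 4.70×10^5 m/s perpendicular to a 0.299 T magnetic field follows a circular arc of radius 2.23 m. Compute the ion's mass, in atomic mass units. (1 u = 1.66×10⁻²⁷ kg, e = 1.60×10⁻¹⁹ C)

qvB = mv²/r ⇒ m = qBr/v.
m = (1×1.60×10^-19)(0.299)(2.23) / (4.70×10^5) = 2.27×10^-25 kg = 137 u.

m ≈ 137 u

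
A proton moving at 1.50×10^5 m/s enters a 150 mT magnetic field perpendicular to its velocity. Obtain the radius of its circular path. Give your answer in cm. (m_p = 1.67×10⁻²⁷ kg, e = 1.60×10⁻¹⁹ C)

r ≈ 1.04 cm

The magnetic force provides the centripetal force: qvB = mv²/r, so r = mv/(qB).
r = (1.67×10^-27 kg)(1.50×10^5 m/s) / [(1×1.60×10^-19 C)(0.150 T)] = 0.0104 m.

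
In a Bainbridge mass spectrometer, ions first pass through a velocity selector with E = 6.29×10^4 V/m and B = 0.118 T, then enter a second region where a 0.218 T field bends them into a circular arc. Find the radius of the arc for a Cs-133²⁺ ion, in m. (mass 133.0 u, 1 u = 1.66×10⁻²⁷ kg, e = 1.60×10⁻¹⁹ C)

r ≈ 1.69 m

The selector passes v = E/B = 6.29×10^4/0.118 = 5.33×10^5 m/s.
In the deflection region, r = mv/(qB₂) = (2.21×10^-25)(5.33×10^5) / [(2×1.60×10^-19)(0.218)] = 1.69 m.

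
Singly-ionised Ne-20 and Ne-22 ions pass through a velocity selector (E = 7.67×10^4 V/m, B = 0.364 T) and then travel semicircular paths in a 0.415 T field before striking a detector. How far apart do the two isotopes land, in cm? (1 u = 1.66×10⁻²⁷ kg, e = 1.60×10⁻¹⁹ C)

Δd ≈ 2.11 cm

Both emerge at v = E/B₁ = 2.11×10^5 m/s.
r = mv/(qB₂), so r₁ = 0.1054 m and r₂ = 0.1159 m, giving Δr = 0.0105 m.
After a semicircle each ion lands a diameter 2r from the entry slit, so the separation is 2Δr = 0.0211 m.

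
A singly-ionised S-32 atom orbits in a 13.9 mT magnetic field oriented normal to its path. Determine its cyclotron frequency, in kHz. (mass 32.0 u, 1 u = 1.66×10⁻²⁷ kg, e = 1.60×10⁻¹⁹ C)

f ≈ 6.66 kHz

f = qB/(2πm) = (1×1.60×10^-19)(0.0139) / [2π(5.31×10^-26)] = 6660 Hz.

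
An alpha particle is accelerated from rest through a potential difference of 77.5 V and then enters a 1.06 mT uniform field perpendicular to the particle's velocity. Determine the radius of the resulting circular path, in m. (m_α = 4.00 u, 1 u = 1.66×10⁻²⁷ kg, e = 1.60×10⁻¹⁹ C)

The kinetic energy gained is K = qV = (2×1.60×10^-19)(77.5) = 2.48×10^-17 J.
v = √(2K/m) = 8.64×10^4 m/s.
r = mv/(qB) = (6.64×10^-27)(8.64×10^4) / [(2×1.60×10^-19)(1.06×10^-3)] = 1.69 m.

r ≈ 1.69 m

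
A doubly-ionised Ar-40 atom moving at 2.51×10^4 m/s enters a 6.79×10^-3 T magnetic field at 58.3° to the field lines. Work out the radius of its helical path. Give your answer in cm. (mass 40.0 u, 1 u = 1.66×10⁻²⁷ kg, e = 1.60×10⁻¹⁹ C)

Only the perpendicular component v⊥ = v sin58.3° = 2.14×10^4 m/s is bent by the field.
r = m v⊥ /(qB) = (6.64×10^-26)(2.14×10^4) / [(2×1.60×10^-19)(6.79×10^-3)] = 0.653 m.

r ≈ 65.3 cm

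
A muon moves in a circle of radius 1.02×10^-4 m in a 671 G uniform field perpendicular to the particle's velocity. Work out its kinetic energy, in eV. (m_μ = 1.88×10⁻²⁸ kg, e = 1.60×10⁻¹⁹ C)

v = qBr/m = (1×1.60×10^-19)(0.0671)(1.02×10^-4) / (1.88×10^-28) = 5820 m/s.
K = ½mv² = 0.5·(1.88×10^-28)·(5820)² = 3.19×10^-21 J = 0.0199 eV.

K ≈ 0.0199 eV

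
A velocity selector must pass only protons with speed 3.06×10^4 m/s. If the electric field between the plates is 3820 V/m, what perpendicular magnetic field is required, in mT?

B ≈ 125 mT

qE = qvB ⇒ B = E/v = (3820) / (3.06×10^4) = 0.125 T.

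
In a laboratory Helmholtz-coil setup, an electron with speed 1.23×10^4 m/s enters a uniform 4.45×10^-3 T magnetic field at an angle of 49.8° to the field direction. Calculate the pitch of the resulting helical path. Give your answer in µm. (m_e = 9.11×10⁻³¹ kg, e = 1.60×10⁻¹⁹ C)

The velocity component along B is v∥ = v cos49.8° = 7940 m/s.
The cyclotron period T = 2πm/(qB) = 8.04×10^-9 s is set by m, q, B alone.
Pitch = v∥·T = (7940)(8.04×10^-9) = 6.38×10^-5 m.

pitch ≈ 63.8 µm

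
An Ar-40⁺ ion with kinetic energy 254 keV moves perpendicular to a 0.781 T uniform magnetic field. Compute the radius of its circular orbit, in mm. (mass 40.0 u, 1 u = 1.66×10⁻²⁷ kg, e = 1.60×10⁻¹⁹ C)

Convert the energy: K = 254 keV = 4.06×10^-14 J.
v = √(2K/m) = √(2·4.06×10^-14/6.64×10^-26) = 1.11×10^6 m/s.
r = mv/(qB) = (6.64×10^-26)(1.11×10^6) / [(1×1.60×10^-19)(0.781)] = 0.588 m.

r ≈ 588 mm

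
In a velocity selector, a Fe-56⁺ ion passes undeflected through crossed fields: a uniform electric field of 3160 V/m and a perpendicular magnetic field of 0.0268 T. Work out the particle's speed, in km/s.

For zero net force, qE = qvB, so v = E/B.
v = (3160) / (0.0268) = 1.18×10^5 m/s.

v ≈ 118 km/s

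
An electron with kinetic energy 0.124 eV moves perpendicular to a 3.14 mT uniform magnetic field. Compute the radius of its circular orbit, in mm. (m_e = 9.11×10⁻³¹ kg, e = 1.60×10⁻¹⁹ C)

Convert the energy: K = 0.124 eV = 1.98×10^-20 J.
v = √(2K/m) = √(2·1.98×10^-20/9.11×10^-31) = 2.09×10^5 m/s.
r = mv/(qB) = (9.11×10^-31)(2.09×10^5) / [(1×1.60×10^-19)(3.14×10^-3)] = 3.78×10^-4 m.

r ≈ 0.378 mm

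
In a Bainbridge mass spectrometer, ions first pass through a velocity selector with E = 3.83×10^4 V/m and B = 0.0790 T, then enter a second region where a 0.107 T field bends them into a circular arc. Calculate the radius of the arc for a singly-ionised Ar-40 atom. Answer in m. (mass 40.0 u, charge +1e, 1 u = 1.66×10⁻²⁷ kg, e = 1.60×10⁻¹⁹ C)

r ≈ 1.88 m

The selector passes v = E/B = 3.83×10^4/0.0790 = 4.85×10^5 m/s.
In the deflection region, r = mv/(qB₂) = (6.64×10^-26)(4.85×10^5) / [(1×1.60×10^-19)(0.107)] = 1.88 m.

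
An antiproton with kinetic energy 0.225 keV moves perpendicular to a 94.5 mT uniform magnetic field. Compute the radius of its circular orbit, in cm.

Convert the energy: K = 0.225 keV = 3.60×10^-17 J.
v = √(2K/m) = √(2·3.60×10^-17/1.67×10^-27) = 2.08×10^5 m/s.
r = mv/(qB) = (1.67×10^-27)(2.08×10^5) / [(1×1.60×10^-19)(0.0945)] = 0.0229 m.

r ≈ 2.29 cm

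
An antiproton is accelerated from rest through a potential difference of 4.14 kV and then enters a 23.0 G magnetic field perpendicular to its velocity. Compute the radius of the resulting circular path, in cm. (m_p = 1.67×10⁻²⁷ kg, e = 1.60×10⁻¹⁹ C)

r ≈ 404 cm

The kinetic energy gained is K = qV = (1×1.60×10^-19)(4140) = 6.62×10^-16 J.
v = √(2K/m) = 8.91×10^5 m/s.
r = mv/(qB) = (1.67×10^-27)(8.91×10^5) / [(1×1.60×10^-19)(2.30×10^-3)] = 4.04 m.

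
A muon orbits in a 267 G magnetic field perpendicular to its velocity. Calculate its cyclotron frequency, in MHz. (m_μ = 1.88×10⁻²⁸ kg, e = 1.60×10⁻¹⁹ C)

f ≈ 3.62 MHz

f = qB/(2πm) = (1×1.60×10^-19)(0.0267) / [2π(1.88×10^-28)] = 3.62×10^6 Hz.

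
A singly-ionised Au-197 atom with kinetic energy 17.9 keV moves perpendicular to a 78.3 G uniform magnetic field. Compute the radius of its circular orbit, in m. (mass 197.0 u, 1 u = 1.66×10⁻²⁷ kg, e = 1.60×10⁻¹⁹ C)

Convert the energy: K = 17.9 keV = 2.86×10^-15 J.
v = √(2K/m) = √(2·2.86×10^-15/3.27×10^-25) = 1.32×10^5 m/s.
r = mv/(qB) = (3.27×10^-25)(1.32×10^5) / [(1×1.60×10^-19)(7.83×10^-3)] = 34.5 m.

r ≈ 34.5 m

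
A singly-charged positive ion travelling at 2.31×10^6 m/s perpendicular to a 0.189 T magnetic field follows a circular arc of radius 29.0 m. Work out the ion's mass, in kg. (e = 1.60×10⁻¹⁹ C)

qvB = mv²/r ⇒ m = qBr/v.
m = (1×1.60×10^-19)(0.189)(29.0) / (2.31×10^6) = 3.80×10^-25 kg.

m ≈ 3.80×10^-25 kg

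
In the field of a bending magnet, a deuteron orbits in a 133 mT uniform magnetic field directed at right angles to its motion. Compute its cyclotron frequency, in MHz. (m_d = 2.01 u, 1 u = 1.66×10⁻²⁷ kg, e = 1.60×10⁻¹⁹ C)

f ≈ 1.02 MHz

f = qB/(2πm) = (1×1.60×10^-19)(0.133) / [2π(3.34×10^-27)] = 1.02×10^6 Hz.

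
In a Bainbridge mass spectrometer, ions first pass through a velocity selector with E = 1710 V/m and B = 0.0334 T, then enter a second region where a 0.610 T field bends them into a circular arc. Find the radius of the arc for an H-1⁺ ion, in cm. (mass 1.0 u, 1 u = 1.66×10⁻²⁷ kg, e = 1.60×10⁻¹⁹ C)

r ≈ 0.0871 cm

The selector passes v = E/B = 1710/0.0334 = 5.12×10^4 m/s.
In the deflection region, r = mv/(qB₂) = (1.66×10^-27)(5.12×10^4) / [(1×1.60×10^-19)(0.610)] = 8.71×10^-4 m.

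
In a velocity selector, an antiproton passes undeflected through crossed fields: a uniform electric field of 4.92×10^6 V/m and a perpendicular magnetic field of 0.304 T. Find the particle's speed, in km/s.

For zero net force, qE = qvB, so v = E/B.
v = (4.92×10^6) / (0.304) = 1.62×10^7 m/s.

v ≈ 16200 km/s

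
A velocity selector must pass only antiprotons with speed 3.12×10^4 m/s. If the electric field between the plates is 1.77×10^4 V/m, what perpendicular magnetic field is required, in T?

B ≈ 0.567 T

qE = qvB ⇒ B = E/v = (1.77×10^4) / (3.12×10^4) = 0.567 T.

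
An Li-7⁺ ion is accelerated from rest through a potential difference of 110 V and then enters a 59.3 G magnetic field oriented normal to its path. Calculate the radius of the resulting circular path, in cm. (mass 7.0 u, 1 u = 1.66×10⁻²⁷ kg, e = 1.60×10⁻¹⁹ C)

The kinetic energy gained is K = qV = (1×1.60×10^-19)(110) = 1.76×10^-17 J.
v = √(2K/m) = 5.50×10^4 m/s.
r = mv/(qB) = (1.16×10^-26)(5.50×10^4) / [(1×1.60×10^-19)(5.93×10^-3)] = 0.674 m.

r ≈ 67.4 cm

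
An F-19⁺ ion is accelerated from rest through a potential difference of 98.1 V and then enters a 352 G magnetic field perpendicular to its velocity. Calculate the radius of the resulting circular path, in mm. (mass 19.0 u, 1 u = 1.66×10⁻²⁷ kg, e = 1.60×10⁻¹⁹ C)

r ≈ 177 mm

The kinetic energy gained is K = qV = (1×1.60×10^-19)(98.1) = 1.57×10^-17 J.
v = √(2K/m) = 3.15×10^4 m/s.
r = mv/(qB) = (3.15×10^-26)(3.15×10^4) / [(1×1.60×10^-19)(0.0352)] = 0.177 m.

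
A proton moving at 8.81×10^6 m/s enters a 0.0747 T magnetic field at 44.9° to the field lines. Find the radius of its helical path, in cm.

r ≈ 86.9 cm

Only the perpendicular component v⊥ = v sin44.9° = 6.22×10^6 m/s is bent by the field.
r = m v⊥ /(qB) = (1.67×10^-27)(6.22×10^6) / [(1×1.60×10^-19)(0.0747)] = 0.869 m.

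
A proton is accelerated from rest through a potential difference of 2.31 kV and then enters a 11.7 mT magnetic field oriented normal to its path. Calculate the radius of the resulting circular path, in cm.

The kinetic energy gained is K = qV = (1×1.60×10^-19)(2310) = 3.70×10^-16 J.
v = √(2K/m) = 6.65×10^5 m/s.
r = mv/(qB) = (1.67×10^-27)(6.65×10^5) / [(1×1.60×10^-19)(0.0117)] = 0.594 m.

r ≈ 59.4 cm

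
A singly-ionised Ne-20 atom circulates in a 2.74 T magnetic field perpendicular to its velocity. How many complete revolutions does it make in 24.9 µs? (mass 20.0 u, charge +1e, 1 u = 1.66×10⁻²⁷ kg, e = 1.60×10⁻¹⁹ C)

T = 2πm/(qB) = 2π(3.32×10^-26) / [(1×1.60×10^-19)(2.74)] = 4.7583×10^-7 s.
N = t/T = 2.49×10^-5 / 4.7583×10^-7 ≈ 52.33, so 52 complete revolutions.

N = 52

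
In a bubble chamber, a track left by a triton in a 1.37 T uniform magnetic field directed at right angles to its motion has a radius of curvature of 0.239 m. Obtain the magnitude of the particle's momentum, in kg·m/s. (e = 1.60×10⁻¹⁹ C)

Since qvB = mv²/r, the momentum p = mv = qBr.
p = (1×1.60×10^-19)(1.37)(0.239) = 5.24×10^-20 kg·m/s.

p ≈ 5.24×10^-20 kg·m/s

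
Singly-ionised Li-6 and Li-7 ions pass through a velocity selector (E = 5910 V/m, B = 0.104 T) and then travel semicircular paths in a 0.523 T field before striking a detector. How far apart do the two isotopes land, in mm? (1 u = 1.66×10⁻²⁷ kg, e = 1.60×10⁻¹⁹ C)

Both emerge at v = E/B₁ = 5.68×10^4 m/s.
r = mv/(qB₂), so r₁ = 6.76×10^-3 m and r₂ = 7.89×10^-3 m, giving Δr = 1.13×10^-3 m.
After a semicircle each ion lands a diameter 2r from the entry slit, so the separation is 2Δr = 2.25×10^-3 m.

Δd ≈ 2.25 mm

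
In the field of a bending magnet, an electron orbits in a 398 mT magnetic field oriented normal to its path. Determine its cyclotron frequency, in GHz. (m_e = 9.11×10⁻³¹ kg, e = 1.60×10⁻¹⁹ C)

f ≈ 11.1 GHz

f = qB/(2πm) = (1×1.60×10^-19)(0.398) / [2π(9.11×10^-31)] = 1.11×10^10 Hz.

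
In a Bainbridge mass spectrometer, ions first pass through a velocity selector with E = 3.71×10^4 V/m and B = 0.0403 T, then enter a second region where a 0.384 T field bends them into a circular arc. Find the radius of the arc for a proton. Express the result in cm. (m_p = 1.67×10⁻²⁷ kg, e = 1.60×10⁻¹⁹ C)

r ≈ 2.50 cm

The selector passes v = E/B = 3.71×10^4/0.0403 = 9.21×10^5 m/s.
In the deflection region, r = mv/(qB₂) = (1.67×10^-27)(9.21×10^5) / [(1×1.60×10^-19)(0.384)] = 0.0250 m.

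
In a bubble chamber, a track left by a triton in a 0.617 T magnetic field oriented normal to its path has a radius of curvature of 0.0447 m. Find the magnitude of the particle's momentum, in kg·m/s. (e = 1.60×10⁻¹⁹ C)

Since qvB = mv²/r, the momentum p = mv = qBr.
p = (1×1.60×10^-19)(0.617)(0.0447) = 4.41×10^-21 kg·m/s.

p ≈ 4.41×10^-21 kg·m/s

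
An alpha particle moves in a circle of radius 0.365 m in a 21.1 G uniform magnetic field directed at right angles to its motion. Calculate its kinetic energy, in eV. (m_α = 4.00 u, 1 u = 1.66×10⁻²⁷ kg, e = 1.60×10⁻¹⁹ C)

K ≈ 28.6 eV

v = qBr/m = (2×1.60×10^-19)(2.11×10^-3)(0.365) / (6.64×10^-27) = 3.71×10^4 m/s.
K = ½mv² = 0.5·(6.64×10^-27)·(3.71×10^4)² = 4.57×10^-18 J = 28.6 eV.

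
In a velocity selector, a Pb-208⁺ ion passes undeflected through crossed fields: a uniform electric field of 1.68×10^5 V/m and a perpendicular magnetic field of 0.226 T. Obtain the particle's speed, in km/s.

v ≈ 743 km/s

For zero net force, qE = qvB, so v = E/B.
v = (1.68×10^5) / (0.226) = 7.43×10^5 m/s.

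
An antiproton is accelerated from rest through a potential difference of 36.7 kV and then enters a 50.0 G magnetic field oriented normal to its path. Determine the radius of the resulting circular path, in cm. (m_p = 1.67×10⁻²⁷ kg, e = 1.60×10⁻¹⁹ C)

r ≈ 554 cm

The kinetic energy gained is K = qV = (1×1.60×10^-19)(3.67×10^4) = 5.87×10^-15 J.
v = √(2K/m) = 2.65×10^6 m/s.
r = mv/(qB) = (1.67×10^-27)(2.65×10^6) / [(1×1.60×10^-19)(5.00×10^-3)] = 5.54 m.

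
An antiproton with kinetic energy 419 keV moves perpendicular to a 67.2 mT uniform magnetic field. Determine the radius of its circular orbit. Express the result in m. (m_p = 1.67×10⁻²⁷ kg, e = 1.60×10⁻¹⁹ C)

r ≈ 1.39 m

Convert the energy: K = 419 keV = 6.70×10^-14 J.
v = √(2K/m) = √(2·6.70×10^-14/1.67×10^-27) = 8.96×10^6 m/s.
r = mv/(qB) = (1.67×10^-27)(8.96×10^6) / [(1×1.60×10^-19)(0.0672)] = 1.39 m.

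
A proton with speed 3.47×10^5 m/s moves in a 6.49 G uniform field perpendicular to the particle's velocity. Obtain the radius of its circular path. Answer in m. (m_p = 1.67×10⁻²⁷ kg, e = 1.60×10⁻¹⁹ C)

The magnetic force provides the centripetal force: qvB = mv²/r, so r = mv/(qB).
r = (1.67×10^-27 kg)(3.47×10^5 m/s) / [(1×1.60×10^-19 C)(6.49×10^-4 T)] = 5.58 m.

r ≈ 5.58 m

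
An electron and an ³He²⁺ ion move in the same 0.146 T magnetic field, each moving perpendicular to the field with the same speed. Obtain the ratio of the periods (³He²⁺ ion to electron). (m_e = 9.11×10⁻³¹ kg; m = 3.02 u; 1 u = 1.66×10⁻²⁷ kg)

ratio ≈ 2750

T = 2πm/(qB) is independent of speed, so T₂/T₁ = (m₂/q₂)/(m₁/q₁).
T_{³He²⁺ ion}/T_{electron} = (5.01×10^-27/2e) / (9.11×10^-31/1e) = 2750.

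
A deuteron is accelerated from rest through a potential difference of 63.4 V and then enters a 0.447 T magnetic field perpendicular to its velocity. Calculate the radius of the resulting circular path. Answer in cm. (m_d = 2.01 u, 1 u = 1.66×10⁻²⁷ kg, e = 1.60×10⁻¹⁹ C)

r ≈ 0.364 cm

The kinetic energy gained is K = qV = (1×1.60×10^-19)(63.4) = 1.01×10^-17 J.
v = √(2K/m) = 7.80×10^4 m/s.
r = mv/(qB) = (3.34×10^-27)(7.80×10^4) / [(1×1.60×10^-19)(0.447)] = 3.64×10^-3 m.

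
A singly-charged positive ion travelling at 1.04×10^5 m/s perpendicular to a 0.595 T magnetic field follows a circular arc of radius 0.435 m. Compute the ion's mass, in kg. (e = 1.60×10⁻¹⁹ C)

m ≈ 3.98×10^-25 kg

qvB = mv²/r ⇒ m = qBr/v.
m = (1×1.60×10^-19)(0.595)(0.435) / (1.04×10^5) = 3.98×10^-25 kg.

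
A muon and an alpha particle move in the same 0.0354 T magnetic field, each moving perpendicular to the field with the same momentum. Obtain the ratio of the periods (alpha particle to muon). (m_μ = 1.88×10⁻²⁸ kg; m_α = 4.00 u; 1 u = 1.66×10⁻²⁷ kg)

T = 2πm/(qB) is independent of speed, so T₂/T₁ = (m₂/q₂)/(m₁/q₁).
T_{alpha particle}/T_{muon} = (6.64×10^-27/2e) / (1.88×10^-28/1e) = 17.7.

ratio ≈ 17.7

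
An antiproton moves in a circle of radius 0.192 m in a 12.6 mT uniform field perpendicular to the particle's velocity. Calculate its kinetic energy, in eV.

K ≈ 280 eV

v = qBr/m = (1×1.60×10^-19)(0.0126)(0.192) / (1.67×10^-27) = 2.32×10^5 m/s.
K = ½mv² = 0.5·(1.67×10^-27)·(2.32×10^5)² = 4.49×10^-17 J = 280 eV.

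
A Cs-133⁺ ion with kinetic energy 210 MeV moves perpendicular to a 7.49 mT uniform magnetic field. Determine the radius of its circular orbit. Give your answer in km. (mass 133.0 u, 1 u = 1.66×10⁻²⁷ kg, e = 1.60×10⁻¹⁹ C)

r ≈ 3.21 km

Convert the energy: K = 210 MeV = 3.36×10^-11 J.
v = √(2K/m) = √(2·3.36×10^-11/2.21×10^-25) = 1.74×10^7 m/s.
r = mv/(qB) = (2.21×10^-25)(1.74×10^7) / [(1×1.60×10^-19)(7.49×10^-3)] = 3210 m.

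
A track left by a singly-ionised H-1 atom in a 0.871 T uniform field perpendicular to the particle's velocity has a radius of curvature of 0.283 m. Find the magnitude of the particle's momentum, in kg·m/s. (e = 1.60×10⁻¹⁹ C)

Since qvB = mv²/r, the momentum p = mv = qBr.
p = (1×1.60×10^-19)(0.871)(0.283) = 3.94×10^-20 kg·m/s.

p ≈ 3.94×10^-20 kg·m/s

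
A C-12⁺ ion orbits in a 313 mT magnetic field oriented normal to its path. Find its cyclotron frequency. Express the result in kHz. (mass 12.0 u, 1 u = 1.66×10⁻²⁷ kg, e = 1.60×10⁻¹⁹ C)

f ≈ 400 kHz

f = qB/(2πm) = (1×1.60×10^-19)(0.313) / [2π(1.99×10^-26)] = 4.00×10^5 Hz.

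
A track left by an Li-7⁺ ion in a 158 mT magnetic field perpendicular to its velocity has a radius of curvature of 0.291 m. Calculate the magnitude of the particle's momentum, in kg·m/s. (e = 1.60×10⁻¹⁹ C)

Since qvB = mv²/r, the momentum p = mv = qBr.
p = (1×1.60×10^-19)(0.158)(0.291) = 7.36×10^-21 kg·m/s.

p ≈ 7.36×10^-21 kg·m/s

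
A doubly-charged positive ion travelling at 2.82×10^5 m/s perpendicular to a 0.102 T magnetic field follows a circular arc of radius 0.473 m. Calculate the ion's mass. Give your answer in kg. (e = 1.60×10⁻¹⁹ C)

qvB = mv²/r ⇒ m = qBr/v.
m = (2×1.60×10^-19)(0.102)(0.473) / (2.82×10^5) = 5.47×10^-26 kg.

m ≈ 5.47×10^-26 kg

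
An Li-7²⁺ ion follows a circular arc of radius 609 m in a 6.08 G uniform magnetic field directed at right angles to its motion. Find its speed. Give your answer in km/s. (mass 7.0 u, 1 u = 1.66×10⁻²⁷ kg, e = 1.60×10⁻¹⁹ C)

v ≈ 10200 km/s

From qvB = mv²/r, v = qBr/m.
v = (2×1.60×10^-19)(6.08×10^-4)(609) / (1.16×10^-26) = 1.02×10^7 m/s.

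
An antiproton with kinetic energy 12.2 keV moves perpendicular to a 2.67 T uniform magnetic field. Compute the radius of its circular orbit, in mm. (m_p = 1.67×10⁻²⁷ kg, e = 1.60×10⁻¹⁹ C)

Convert the energy: K = 12.2 keV = 1.95×10^-15 J.
v = √(2K/m) = √(2·1.95×10^-15/1.67×10^-27) = 1.53×10^6 m/s.
r = mv/(qB) = (1.67×10^-27)(1.53×10^6) / [(1×1.60×10^-19)(2.67)] = 5.98×10^-3 m.

r ≈ 5.98 mm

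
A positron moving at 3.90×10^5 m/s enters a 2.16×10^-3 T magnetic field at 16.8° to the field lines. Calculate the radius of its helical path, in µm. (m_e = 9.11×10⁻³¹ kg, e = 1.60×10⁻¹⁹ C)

Only the perpendicular component v⊥ = v sin16.8° = 1.13×10^5 m/s is bent by the field.
r = m v⊥ /(qB) = (9.11×10^-31)(1.13×10^5) / [(1×1.60×10^-19)(2.16×10^-3)] = 2.97×10^-4 m.

r ≈ 297 µm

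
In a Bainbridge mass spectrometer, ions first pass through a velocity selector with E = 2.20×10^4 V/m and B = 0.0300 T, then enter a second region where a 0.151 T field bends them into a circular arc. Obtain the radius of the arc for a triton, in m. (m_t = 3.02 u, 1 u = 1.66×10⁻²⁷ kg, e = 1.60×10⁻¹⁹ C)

The selector passes v = E/B = 2.20×10^4/0.0300 = 7.33×10^5 m/s.
In the deflection region, r = mv/(qB₂) = (5.01×10^-27)(7.33×10^5) / [(1×1.60×10^-19)(0.151)] = 0.152 m.

r ≈ 0.152 m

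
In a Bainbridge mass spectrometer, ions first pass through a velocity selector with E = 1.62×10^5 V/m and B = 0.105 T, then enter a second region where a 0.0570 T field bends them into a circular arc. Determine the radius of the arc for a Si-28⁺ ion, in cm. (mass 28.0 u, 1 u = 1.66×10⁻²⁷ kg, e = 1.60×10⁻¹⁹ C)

r ≈ 786 cm

The selector passes v = E/B = 1.62×10^5/0.105 = 1.54×10^6 m/s.
In the deflection region, r = mv/(qB₂) = (4.65×10^-26)(1.54×10^6) / [(1×1.60×10^-19)(0.0570)] = 7.86 m.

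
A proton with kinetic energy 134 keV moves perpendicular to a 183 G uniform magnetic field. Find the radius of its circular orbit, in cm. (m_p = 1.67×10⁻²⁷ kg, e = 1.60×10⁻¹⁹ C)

r ≈ 289 cm

Convert the energy: K = 134 keV = 2.14×10^-14 J.
v = √(2K/m) = √(2·2.14×10^-14/1.67×10^-27) = 5.07×10^6 m/s.
r = mv/(qB) = (1.67×10^-27)(5.07×10^6) / [(1×1.60×10^-19)(0.0183)] = 2.89 m.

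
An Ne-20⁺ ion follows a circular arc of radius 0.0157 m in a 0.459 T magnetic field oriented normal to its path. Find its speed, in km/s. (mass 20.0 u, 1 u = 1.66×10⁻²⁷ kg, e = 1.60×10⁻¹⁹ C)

v ≈ 34.7 km/s

From qvB = mv²/r, v = qBr/m.
v = (1×1.60×10^-19)(0.459)(0.0157) / (3.32×10^-26) = 3.47×10^4 m/s.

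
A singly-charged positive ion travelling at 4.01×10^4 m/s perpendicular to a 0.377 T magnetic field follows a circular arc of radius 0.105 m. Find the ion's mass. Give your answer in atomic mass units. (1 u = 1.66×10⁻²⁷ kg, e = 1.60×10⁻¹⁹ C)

m ≈ 95.1 u

qvB = mv²/r ⇒ m = qBr/v.
m = (1×1.60×10^-19)(0.377)(0.105) / (4.01×10^4) = 1.58×10^-25 kg = 95.1 u.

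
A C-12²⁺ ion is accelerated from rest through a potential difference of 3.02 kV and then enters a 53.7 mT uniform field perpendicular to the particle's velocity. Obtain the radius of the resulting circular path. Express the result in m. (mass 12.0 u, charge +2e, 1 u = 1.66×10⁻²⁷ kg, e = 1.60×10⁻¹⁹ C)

The kinetic energy gained is K = qV = (2×1.60×10^-19)(3020) = 9.66×10^-16 J.
v = √(2K/m) = 3.11×10^5 m/s.
r = mv/(qB) = (1.99×10^-26)(3.11×10^5) / [(2×1.60×10^-19)(0.0537)] = 0.361 m.

r ≈ 0.361 m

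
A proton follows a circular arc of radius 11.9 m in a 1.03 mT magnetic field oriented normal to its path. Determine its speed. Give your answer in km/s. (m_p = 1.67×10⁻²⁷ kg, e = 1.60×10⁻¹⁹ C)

v ≈ 1170 km/s

From qvB = mv²/r, v = qBr/m.
v = (1×1.60×10^-19)(1.03×10^-3)(11.9) / (1.67×10^-27) = 1.17×10^6 m/s.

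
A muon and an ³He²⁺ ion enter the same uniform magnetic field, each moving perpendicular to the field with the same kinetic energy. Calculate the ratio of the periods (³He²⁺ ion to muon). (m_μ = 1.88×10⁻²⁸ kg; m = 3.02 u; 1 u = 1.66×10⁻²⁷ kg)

T = 2πm/(qB) is independent of speed, so T₂/T₁ = (m₂/q₂)/(m₁/q₁).
T_{³He²⁺ ion}/T_{muon} = (5.01×10^-27/2e) / (1.88×10^-28/1e) = 13.3.

ratio ≈ 13.3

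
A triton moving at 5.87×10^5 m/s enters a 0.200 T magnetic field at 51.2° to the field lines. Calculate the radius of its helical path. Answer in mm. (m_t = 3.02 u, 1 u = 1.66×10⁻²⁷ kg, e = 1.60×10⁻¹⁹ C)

Only the perpendicular component v⊥ = v sin51.2° = 4.57×10^5 m/s is bent by the field.
r = m v⊥ /(qB) = (5.01×10^-27)(4.57×10^5) / [(1×1.60×10^-19)(0.200)] = 0.0717 m.

r ≈ 71.7 mm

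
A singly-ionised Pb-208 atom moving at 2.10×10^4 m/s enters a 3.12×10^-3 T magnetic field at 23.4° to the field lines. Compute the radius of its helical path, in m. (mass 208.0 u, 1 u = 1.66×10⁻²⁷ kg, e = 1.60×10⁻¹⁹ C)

r ≈ 5.77 m

Only the perpendicular component v⊥ = v sin23.4° = 8340 m/s is bent by the field.
r = m v⊥ /(qB) = (3.45×10^-25)(8340) / [(1×1.60×10^-19)(3.12×10^-3)] = 5.77 m.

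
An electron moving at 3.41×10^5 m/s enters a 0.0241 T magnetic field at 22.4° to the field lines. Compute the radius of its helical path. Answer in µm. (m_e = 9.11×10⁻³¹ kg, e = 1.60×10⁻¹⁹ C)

Only the perpendicular component v⊥ = v sin22.4° = 1.30×10^5 m/s is bent by the field.
r = m v⊥ /(qB) = (9.11×10^-31)(1.30×10^5) / [(1×1.60×10^-19)(0.0241)] = 3.07×10^-5 m.

r ≈ 30.7 µm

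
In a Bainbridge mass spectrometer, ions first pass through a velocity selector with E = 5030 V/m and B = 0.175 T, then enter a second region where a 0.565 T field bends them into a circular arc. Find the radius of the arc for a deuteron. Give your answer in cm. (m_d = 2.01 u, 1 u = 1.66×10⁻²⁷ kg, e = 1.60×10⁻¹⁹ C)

r ≈ 0.106 cm

The selector passes v = E/B = 5030/0.175 = 2.87×10^4 m/s.
In the deflection region, r = mv/(qB₂) = (3.34×10^-27)(2.87×10^4) / [(1×1.60×10^-19)(0.565)] = 1.06×10^-3 m.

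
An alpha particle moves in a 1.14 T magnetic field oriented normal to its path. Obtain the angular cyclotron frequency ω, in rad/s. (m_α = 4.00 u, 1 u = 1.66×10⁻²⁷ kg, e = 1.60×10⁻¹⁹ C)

ω = qB/m = (2×1.60×10^-19)(1.14) / (6.64×10^-27) = 5.49×10^7 rad/s.

ω ≈ 5.49×10^7 rad/s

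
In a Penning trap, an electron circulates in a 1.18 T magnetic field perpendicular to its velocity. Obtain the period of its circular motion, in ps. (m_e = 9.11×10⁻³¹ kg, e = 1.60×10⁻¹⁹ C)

T ≈ 30.3 ps

The cyclotron period is independent of speed: T = 2πm/(qB).
T = 2π(9.11×10^-31) / [(1×1.60×10^-19)(1.18)] = 3.03×10^-11 s.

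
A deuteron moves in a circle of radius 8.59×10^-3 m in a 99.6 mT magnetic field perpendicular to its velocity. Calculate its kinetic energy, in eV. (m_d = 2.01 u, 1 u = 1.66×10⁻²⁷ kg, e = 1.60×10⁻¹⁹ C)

v = qBr/m = (1×1.60×10^-19)(0.0996)(8.59×10^-3) / (3.34×10^-27) = 4.10×10^4 m/s.
K = ½mv² = 0.5·(3.34×10^-27)·(4.10×10^4)² = 2.81×10^-18 J = 17.6 eV.

K ≈ 17.6 eV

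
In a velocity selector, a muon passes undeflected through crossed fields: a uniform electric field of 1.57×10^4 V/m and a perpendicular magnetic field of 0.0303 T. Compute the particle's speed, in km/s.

v ≈ 518 km/s

For zero net force, qE = qvB, so v = E/B.
v = (1.57×10^4) / (0.0303) = 5.18×10^5 m/s.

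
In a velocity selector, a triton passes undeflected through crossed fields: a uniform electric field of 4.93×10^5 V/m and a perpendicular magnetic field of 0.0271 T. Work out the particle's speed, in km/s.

For zero net force, qE = qvB, so v = E/B.
v = (4.93×10^5) / (0.0271) = 1.82×10^7 m/s.

v ≈ 18200 km/s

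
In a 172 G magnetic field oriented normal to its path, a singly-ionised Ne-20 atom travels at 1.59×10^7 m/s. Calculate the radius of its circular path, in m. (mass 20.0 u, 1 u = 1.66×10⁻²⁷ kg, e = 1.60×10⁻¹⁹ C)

The magnetic force provides the centripetal force: qvB = mv²/r, so r = mv/(qB).
r = (3.32×10^-26 kg)(1.59×10^7 m/s) / [(1×1.60×10^-19 C)(0.0172 T)] = 192 m.

r ≈ 192 m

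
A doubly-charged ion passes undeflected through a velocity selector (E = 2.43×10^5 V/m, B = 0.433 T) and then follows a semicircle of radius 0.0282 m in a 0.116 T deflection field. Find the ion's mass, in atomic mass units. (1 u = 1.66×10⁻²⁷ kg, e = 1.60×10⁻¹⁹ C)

v = E/B₁ = 5.61×10^5 m/s.
From r = mv/(qB₂), m = qB₂r/v = (2×1.60×10^-19)(0.116)(0.0282) / (5.61×10^5) = 1.87×10^-27 kg.
In atomic mass units: m = 1.87×10^-27 / 1.66×10^-27 = 1.12 u.

m ≈ 1.12 u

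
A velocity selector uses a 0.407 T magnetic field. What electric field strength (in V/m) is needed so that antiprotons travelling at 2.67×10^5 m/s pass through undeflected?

E ≈ 1.09×10^5 V/m

qE = qvB ⇒ E = vB = (2.67×10^5)(0.407) = 1.09×10^5 V/m.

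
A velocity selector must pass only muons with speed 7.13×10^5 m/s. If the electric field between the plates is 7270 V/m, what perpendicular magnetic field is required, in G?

qE = qvB ⇒ B = E/v = (7270) / (7.13×10^5) = 0.0102 T.

B ≈ 102 G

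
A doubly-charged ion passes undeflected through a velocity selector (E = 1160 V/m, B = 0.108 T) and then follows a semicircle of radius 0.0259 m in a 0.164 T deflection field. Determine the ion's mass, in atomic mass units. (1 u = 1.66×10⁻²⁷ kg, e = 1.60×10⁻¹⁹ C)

v = E/B₁ = 1.07×10^4 m/s.
From r = mv/(qB₂), m = qB₂r/v = (2×1.60×10^-19)(0.164)(0.0259) / (1.07×10^4) = 1.27×10^-25 kg.
In atomic mass units: m = 1.27×10^-25 / 1.66×10^-27 = 76.2 u.

m ≈ 76.2 u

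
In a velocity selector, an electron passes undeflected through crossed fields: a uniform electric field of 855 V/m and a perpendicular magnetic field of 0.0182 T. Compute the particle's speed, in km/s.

v ≈ 47.0 km/s

For zero net force, qE = qvB, so v = E/B.
v = (855) / (0.0182) = 4.70×10^4 m/s.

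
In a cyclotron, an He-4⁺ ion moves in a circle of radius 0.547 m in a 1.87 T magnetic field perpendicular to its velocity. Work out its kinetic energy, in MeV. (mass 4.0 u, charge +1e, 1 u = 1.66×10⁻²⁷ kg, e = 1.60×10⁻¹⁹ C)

v = qBr/m = (1×1.60×10^-19)(1.87)(0.547) / (6.64×10^-27) = 2.46×10^7 m/s.
K = ½mv² = 0.5·(6.64×10^-27)·(2.46×10^7)² = 2.02×10^-12 J = 12.6 MeV.

K ≈ 12.6 MeV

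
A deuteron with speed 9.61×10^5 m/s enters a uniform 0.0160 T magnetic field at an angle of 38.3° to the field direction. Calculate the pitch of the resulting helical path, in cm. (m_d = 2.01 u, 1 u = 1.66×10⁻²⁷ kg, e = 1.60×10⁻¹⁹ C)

The velocity component along B is v∥ = v cos38.3° = 7.54×10^5 m/s.
The cyclotron period T = 2πm/(qB) = 8.19×10^-6 s is set by m, q, B alone.
Pitch = v∥·T = (7.54×10^5)(8.19×10^-6) = 6.18 m.

pitch ≈ 618 cm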